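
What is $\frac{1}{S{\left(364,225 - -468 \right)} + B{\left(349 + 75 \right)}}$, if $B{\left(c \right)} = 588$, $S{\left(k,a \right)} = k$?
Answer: $\frac{1}{952} \approx 0.0010504$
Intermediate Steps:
$\frac{1}{S{\left(364,225 - -468 \right)} + B{\left(349 + 75 \right)}} = \frac{1}{364 + 588} = \frac{1}{952}$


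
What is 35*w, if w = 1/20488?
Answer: 35/20488 ≈ 0.0017083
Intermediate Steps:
w = 1/20488 ≈ 4.8809e-5
35*w = 35*(1/20488) = 35/20488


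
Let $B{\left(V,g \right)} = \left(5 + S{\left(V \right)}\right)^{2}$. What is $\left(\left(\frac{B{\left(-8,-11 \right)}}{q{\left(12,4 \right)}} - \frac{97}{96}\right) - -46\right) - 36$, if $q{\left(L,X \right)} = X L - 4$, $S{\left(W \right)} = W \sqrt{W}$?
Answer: $- \frac{2195}{1056} - \frac{40 i \sqrt{2}}{11} \approx -2.0786 - 5.1426 i$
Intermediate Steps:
$S{\left(W \right)} = W^{\frac{3}{2}}$
$B{\left(V,g \right)} = \left(5 + V^{\frac{3}{2}}\right)^{2}$
$q{\left(L,X \right)} = -4 + L X$ ($q{\left(L,X \right)} = L X - 4 = -4 + L X$)
$\left(\left(\frac{B{\left(-8,-11 \right)}}{q{\left(12,4 \right)}} - \frac{97}{96}\right) - -46\right) - 36 = \left(\left(\frac{\left(5 + \left(-8\right)^{\frac{3}{2}}\right)^{2}}{-4 + 12 \cdot 4} - \frac{97}{96}\right) - -46\right) - 36 = \left(\left(\frac{\left(5 - 16 i \sqrt{2}\right)^{2}}{-4 + 48} - \frac{97}{96}\right) + 46\right) - 36 = \left(\left(\frac{\left(5 - 16 i \sqrt{2}\right)^{2}}{44} - \frac{97}{96}\right) + 46\right) - 36 = \left(\left(- \frac{97}{96} + \frac{\left(5 - 16 i \sqrt{2}\right)^{2}}{44}\right) + 46\right) - 36 = \left(\frac{4319}{96} + \frac{\left(5 - 16 i \sqrt{2}\right)^{2}}{44}\right) - 36 = \frac{863}{96} + \frac{\left(5 - 16 i \sqrt{2}\right)^{2}}{44}$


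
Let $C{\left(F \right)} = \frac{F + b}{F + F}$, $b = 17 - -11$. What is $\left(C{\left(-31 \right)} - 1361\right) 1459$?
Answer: $- \frac{123108961}{62} \approx -1.9856 \cdot 10^{6}$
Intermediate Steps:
$b = 28$ ($b = 17 + 11 = 28$)
$C{\left(F \right)} = \frac{28 + F}{2 F}$ ($C{\left(F \right)} = \frac{F + 28}{F + F} = \frac{28 + F}{2 F}$)
$\left(C{\left(-31 \right)} - 1361\right) 1459 = \left(\frac{28 - 31}{2 \left(-31\right)} - 1361\right) 1459 = \left(\frac{1}{2} \left(- \frac{1}{31}\right) \left(-3\right) - 1361\right) 1459 = \left(\frac{3}{62} - 1361\right) 1459 = \left(- \frac{84379}{62}\right) 1459 = - \frac{123108961}{62}$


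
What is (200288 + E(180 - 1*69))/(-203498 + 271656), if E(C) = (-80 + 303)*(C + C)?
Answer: 124897/34079 ≈ 3.6649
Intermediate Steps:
E(C) = 446*C (E(C) = 223*(2*C) = 446*C)
(200288 + E(180 - 1*69))/(-203498 + 271656) = (200288 + 446*(180 - 1*69))/(-203498 + 271656) = (200288 + 446*(180 - 69))/68158 = (200288 + 446*111)*(1/68158) = (200288 + 49506)*(1/68158) = 249794*(1/68158) = 124897/34079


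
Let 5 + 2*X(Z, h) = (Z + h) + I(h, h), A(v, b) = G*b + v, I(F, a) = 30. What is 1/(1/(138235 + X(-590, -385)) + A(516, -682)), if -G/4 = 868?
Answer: 137760/326273539201 ≈ 4.2222e-7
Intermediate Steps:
G = -3472 (G = -4*868 = -3472)
A(v, b) = v - 3472*b (A(v, b) = -3472*b + v = v - 3472*b)
X(Z, h) = 25/2 + Z/2 + h/2 (X(Z, h) = -5/2 + ((Z + h) + 30)/2 = -5/2 + (30 + Z + h)/2 = -5/2 + (15 + Z/2 + h/2) = 25/2 + Z/2 + h/2)
1/(1/(138235 + X(-590, -385)) + A(516, -682)) = 1/(1/(138235 + (25/2 + (1/2)*(-590) + (1/2)*(-385))) + (516 - 3472*(-682))) = 1/(1/(138235 + (25/2 - 295 - 385/2)) + (516 + 2367904)) = 1/(1/(138235 - 475) + 2368420) = 1/(1/137760 + 2368420) = 1/(326273539201/137760) = 137760/326273539201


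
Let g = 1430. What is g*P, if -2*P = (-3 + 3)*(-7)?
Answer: 0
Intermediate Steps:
P = 0 (P = -(-3 + 3)*(-7)/2 = -0*(-7) = -½*0 = 0)
g*P = 1430*0 = 0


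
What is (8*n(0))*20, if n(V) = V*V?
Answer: 0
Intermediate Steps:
n(V) = V²
(8*n(0))*20 = (8*0²)*20 = (8*0)*20 = 0*20 = 0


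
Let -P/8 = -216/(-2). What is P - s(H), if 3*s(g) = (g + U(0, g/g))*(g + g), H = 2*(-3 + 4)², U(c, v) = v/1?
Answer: -868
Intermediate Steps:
U(c, v) = v (U(c, v) = v*1 = v)
H = 2 (H = 2*1² = 2*1 = 2)
P = -864 (P = -(-1728)/(-2) = -(-1728)*(-1)/2 = -8*108 = -864)
s(g) = 2*g*(1 + g)/3 (s(g) = ((g + g/g)*(g + g))/3 = ((g + 1)*(2*g))/3 = ((1 + g)*(2*g))/3 = (2*g*(1 + g))/3 = 2*g*(1 + g)/3)
P - s(H) = -864 - 2*2*(1 + 2)/3 = -864 - 2*2*3/3 = -864 - 1*4 = -864 - 4 = -868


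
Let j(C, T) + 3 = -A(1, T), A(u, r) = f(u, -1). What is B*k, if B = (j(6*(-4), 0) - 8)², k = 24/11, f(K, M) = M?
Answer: 2400/11 ≈ 218.18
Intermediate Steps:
A(u, r) = -1
k = 24/11 (k = 24*(1/11) = 24/11 ≈ 2.1818)
j(C, T) = -2 (j(C, T) = -3 - 1*(-1) = -3 + 1 = -2)
B = 100 (B = (-2 - 8)² = (-10)² = 100)
B*k = 100*(24/11) = 2400/11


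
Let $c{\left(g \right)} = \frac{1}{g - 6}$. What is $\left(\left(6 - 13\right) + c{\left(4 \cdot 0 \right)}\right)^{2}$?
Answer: $\frac{1849}{36} \approx 51.361$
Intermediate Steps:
$c{\left(g \right)} = \frac{1}{-6 + g}$
$\left(\left(6 - 13\right) + c{\left(4 \cdot 0 \right)}\right)^{2} = \left(\left(6 - 13\right) + \frac{1}{-6 + 4 \cdot 0}\right)^{2} = \left(-7 + \frac{1}{-6 + 0}\right)^{2} = \left(-7 + \frac{1}{-6}\right)^{2} = \left(-7 - \frac{1}{6}\right)^{2} = \left(- \frac{43}{6}\right)^{2} = \frac{1849}{36}$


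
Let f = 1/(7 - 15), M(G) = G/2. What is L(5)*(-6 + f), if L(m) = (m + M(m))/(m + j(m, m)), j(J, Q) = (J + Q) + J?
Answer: -147/64 ≈ -2.2969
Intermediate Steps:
j(J, Q) = Q + 2*J
M(G) = G/2 (M(G) = G*(½) = G/2)
f = -⅛ (f = 1/(-8) = -⅛ ≈ -0.12500)
L(m) = 3/8 (L(m) = (m + m/2)/(m + (m + 2*m)) = (3*m/2)/(m + 3*m) = (3*m/2)/((4*m)) = (3*m/2)*(1/(4*m)) = 3/8)
L(5)*(-6 + f) = 3*(-6 - ⅛)/8 = (3/8)*(-49/8) = -147/64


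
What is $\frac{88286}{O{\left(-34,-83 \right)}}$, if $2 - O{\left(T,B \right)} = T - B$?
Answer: $- \frac{88286}{47} \approx -1878.4$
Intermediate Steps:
$O{\left(T,B \right)} = 2 + B - T$ ($O{\left(T,B \right)} = 2 - \left(T - B\right) = 2 + \left(B - T\right) = 2 + B - T$)
$\frac{88286}{O{\left(-34,-83 \right)}} = \frac{88286}{2 - 83 - -34} = \frac{88286}{2 - 83 + 34} = \frac{88286}{-47} = 88286 \left(- \frac{1}{47}\right) = - \frac{88286}{47}$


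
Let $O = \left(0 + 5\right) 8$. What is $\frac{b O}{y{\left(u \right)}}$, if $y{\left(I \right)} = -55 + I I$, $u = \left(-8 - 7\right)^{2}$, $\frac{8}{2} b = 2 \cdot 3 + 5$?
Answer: $\frac{11}{5057} \approx 0.0021752$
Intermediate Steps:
$b = \frac{11}{4}$ ($b = \frac{2 \cdot 3 + 5}{4} = \frac{6 + 5}{4} = \frac{1}{4} \cdot 11 = \frac{11}{4} \approx 2.75$)
$u = 225$ ($u = \left(-15\right)^{2} = 225$)
$O = 40$ ($O = 5 \cdot 8 = 40$)
$y{\left(I \right)} = -55 + I^{2}$
$\frac{b O}{y{\left(u \right)}} = \frac{\frac{11}{4} \cdot 40}{-55 + 225^{2}} = \frac{110}{-55 + 50625} = \frac{110}{50570} = 110 \cdot \frac{1}{50570} = \frac{11}{5057}$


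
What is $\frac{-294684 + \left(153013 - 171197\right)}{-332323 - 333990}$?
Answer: $\frac{312868}{666313} \approx 0.46955$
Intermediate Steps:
$\frac{-294684 + \left(153013 - 171197\right)}{-332323 - 333990} = \frac{-294684 - 18184}{-666313} = \left(-312868\right) \left(- \frac{1}{666313}\right) = \frac{312868}{666313}$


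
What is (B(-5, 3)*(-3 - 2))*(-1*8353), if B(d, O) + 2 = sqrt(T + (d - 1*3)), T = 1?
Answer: -83530 + 41765*I*sqrt(7) ≈ -83530.0 + 1.105e+5*I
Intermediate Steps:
B(d, O) = -2 + sqrt(-2 + d) (B(d, O) = -2 + sqrt(1 + (d - 1*3)) = -2 + sqrt(1 + (d - 3)) = -2 + sqrt(1 + (-3 + d)) = -2 + sqrt(-2 + d))
(B(-5, 3)*(-3 - 2))*(-1*8353) = ((-2 + sqrt(-2 - 5))*(-3 - 2))*(-1*8353) = ((-2 + sqrt(-7))*(-5))*(-8353) = ((-2 + I*sqrt(7))*(-5))*(-8353) = (10 - 5*I*sqrt(7))*(-8353) = -83530 + 41765*I*sqrt(7)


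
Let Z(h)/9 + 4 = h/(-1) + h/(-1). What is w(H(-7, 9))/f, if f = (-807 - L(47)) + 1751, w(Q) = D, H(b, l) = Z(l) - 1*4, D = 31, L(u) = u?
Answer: 31/897 ≈ 0.034560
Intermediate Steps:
Z(h) = -36 - 18*h (Z(h) = -36 + 9*(h/(-1) + h/(-1)) = -36 + 9*(h*(-1) + h*(-1)) = -36 + 9*(-h - h) = -36 + 9*(-2*h) = -36 - 18*h)
H(b, l) = -40 - 18*l (H(b, l) = (-36 - 18*l) - 1*4 = (-36 - 18*l) - 4 = -40 - 18*l)
w(Q) = 31
f = 897 (f = (-807 - 1*47) + 1751 = (-807 - 47) + 1751 = -854 + 1751 = 897)
w(H(-7, 9))/f = 31/897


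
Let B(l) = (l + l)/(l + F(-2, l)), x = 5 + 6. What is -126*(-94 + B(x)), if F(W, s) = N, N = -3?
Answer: 22995/2 ≈ 11498.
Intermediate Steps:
F(W, s) = -3
x = 11
B(l) = 2*l/(-3 + l) (B(l) = (l + l)/(l - 3) = (2*l)/(-3 + l) = 2*l/(-3 + l))
-126*(-94 + B(x)) = -126*(-94 + 2*11/(-3 + 11)) = -126*(-94 + 2*11/8) = -126*(-94 + 2*11*(⅛)) = -126*(-94 + 11/4) = -126*(-365/4) = 22995/2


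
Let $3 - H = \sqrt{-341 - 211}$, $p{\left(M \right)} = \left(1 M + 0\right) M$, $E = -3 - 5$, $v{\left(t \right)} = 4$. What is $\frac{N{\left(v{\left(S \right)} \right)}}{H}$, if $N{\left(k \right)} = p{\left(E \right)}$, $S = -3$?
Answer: $\frac{64}{187} + \frac{128 i \sqrt{138}}{561} \approx 0.34225 + 2.6803 i$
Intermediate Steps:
$E = -8$ ($E = -3 - 5 = -8$)
$p{\left(M \right)} = M^{2}$ ($p{\left(M \right)} = \left(M + 0\right) M = M M = M^{2}$)
$H = 3 - 2 i \sqrt{138}$ ($H = 3 - \sqrt{-341 - 211} = 3 - \sqrt{-552} = 3 - 2 i \sqrt{138} \approx 3.0 - 23.495 i$)
$N{\left(k \right)} = 64$ ($N{\left(k \right)} = \left(-8\right)^{2} = 64$)
$\frac{N{\left(v{\left(S \right)} \right)}}{H} = \frac{64}{3 - 2 i \sqrt{138}}$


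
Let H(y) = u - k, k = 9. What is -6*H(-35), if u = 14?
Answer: -30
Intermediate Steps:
H(y) = 5 (H(y) = 14 - 1*9 = 14 - 9 = 5)
-6*H(-35) = -6*5 = -30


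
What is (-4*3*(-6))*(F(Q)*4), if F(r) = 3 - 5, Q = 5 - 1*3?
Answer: -576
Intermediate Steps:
Q = 2 (Q = 5 - 3 = 2)
F(r) = -2
(-4*3*(-6))*(F(Q)*4) = (-4*3*(-6))*(-2*4) = -12*(-6)*(-8) = 72*(-8) = -576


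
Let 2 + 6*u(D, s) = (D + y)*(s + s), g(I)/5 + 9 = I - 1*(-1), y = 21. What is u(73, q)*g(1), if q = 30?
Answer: -98665/3 ≈ -32888.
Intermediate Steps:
g(I) = -40 + 5*I (g(I) = -45 + 5*(I - 1*(-1)) = -45 + 5*(I + 1) = -45 + 5*(1 + I) = -45 + (5 + 5*I) = -40 + 5*I)
u(D, s) = -1/3 + s*(21 + D)/3 (u(D, s) = -1/3 + ((D + 21)*(s + s))/6 = -1/3 + ((21 + D)*(2*s))/6 = -1/3 + (2*s*(21 + D))/6 = -1/3 + s*(21 + D)/3)
u(73, q)*g(1) = (-1/3 + 7*30 + (1/3)*73*30)*(-40 + 5*1) = (-1/3 + 210 + 730)*(-40 + 5) = (2819/3)*(-35) = -98665/3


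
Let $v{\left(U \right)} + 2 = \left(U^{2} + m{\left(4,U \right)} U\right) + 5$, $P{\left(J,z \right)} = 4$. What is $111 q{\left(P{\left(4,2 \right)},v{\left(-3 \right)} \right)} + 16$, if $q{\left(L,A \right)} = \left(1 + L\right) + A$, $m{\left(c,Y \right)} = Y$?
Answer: $2902$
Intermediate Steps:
$v{\left(U \right)} = 3 + 2 U^{2}$ ($v{\left(U \right)} = -2 + \left(\left(U^{2} + U U\right) + 5\right) = -2 + \left(\left(U^{2} + U^{2}\right) + 5\right) = -2 + \left(2 U^{2} + 5\right) = -2 + \left(5 + 2 U^{2}\right) = 3 + 2 U^{2}$)
$q{\left(L,A \right)} = 1 + A + L$
$111 q{\left(P{\left(4,2 \right)},v{\left(-3 \right)} \right)} + 16 = 111 \left(1 + \left(3 + 2 \left(-3\right)^{2}\right) + 4\right) + 16 = 111 \left(1 + \left(3 + 2 \cdot 9\right) + 4\right) + 16 = 111 \left(1 + \left(3 + 18\right) + 4\right) + 16 = 111 \left(1 + 21 + 4\right) + 16 = 111 \cdot 26 + 16 = 2886 + 16 = 2902$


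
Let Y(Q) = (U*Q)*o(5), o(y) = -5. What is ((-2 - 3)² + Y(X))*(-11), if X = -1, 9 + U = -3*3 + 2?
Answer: 605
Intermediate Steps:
U = -16 (U = -9 + (-3*3 + 2) = -9 + (-9 + 2) = -9 - 7 = -16)
Y(Q) = 80*Q (Y(Q) = -16*Q*(-5) = 80*Q)
((-2 - 3)² + Y(X))*(-11) = ((-2 - 3)² + 80*(-1))*(-11) = ((-5)² - 80)*(-11) = (25 - 80)*(-11) = -55*(-11) = 605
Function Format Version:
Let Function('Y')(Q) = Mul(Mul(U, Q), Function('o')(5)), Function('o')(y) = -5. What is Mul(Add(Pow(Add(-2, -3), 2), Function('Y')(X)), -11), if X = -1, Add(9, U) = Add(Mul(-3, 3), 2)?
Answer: 605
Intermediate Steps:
U = -16 (U = Add(-9, Add(Mul(-3, 3), 2)) = Add(-9, Add(-9, 2)) = Add(-9, -7) = -16)
Function('Y')(Q) = Mul(80, Q) (Function('Y')(Q) = Mul(Mul(-16, Q), -5) = Mul(80, Q))
Mul(Add(Pow(Add(-2, -3), 2), Function('Y')(X)), -11) = Mul(Add(Pow(Add(-2, -3), 2), Mul(80, -1)), -11) = Mul(Add(Pow(-5, 2), -80), -11) = Mul(Add(25, -80), -11) = Mul(-55, -11) = 605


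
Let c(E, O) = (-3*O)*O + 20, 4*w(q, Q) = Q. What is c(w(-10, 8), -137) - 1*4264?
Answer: -60551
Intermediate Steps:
w(q, Q) = Q/4
c(E, O) = 20 - 3*O**2 (c(E, O) = -3*O**2 + 20 = 20 - 3*O**2)
c(w(-10, 8), -137) - 1*4264 = (20 - 3*(-137)**2) - 1*4264 = (20 - 3*18769) - 4264 = (20 - 56307) - 4264 = -56287 - 4264 = -60551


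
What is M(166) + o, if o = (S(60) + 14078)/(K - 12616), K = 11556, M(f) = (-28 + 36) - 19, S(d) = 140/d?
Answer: -1457/60 ≈ -24.283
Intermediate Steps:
M(f) = -11 (M(f) = 8 - 19 = -11)
o = -797/60 (o = (140/60 + 14078)/(11556 - 12616) = (140*(1/60) + 14078)/(-1060) = (7/3 + 14078)*(-1/1060) = (42241/3)*(-1/1060) = -797/60 ≈ -13.283)
M(166) + o = -11 - 797/60 = -1457/60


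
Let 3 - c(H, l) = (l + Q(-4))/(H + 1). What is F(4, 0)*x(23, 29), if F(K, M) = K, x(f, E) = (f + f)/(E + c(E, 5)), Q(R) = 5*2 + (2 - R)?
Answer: 1840/313 ≈ 5.8786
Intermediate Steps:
Q(R) = 12 - R (Q(R) = 10 + (2 - R) = 12 - R)
c(H, l) = 3 - (16 + l)/(1 + H) (c(H, l) = 3 - (l + (12 - 1*(-4)))/(H + 1) = 3 - (l + (12 + 4))/(1 + H) = 3 - (l + 16)/(1 + H) = 3 - (16 + l)/(1 + H))
x(f, E) = 2*f/(E + (-18 + 3*E)/(1 + E)) (x(f, E) = (f + f)/(E + (-13 - 1*5 + 3*E)/(1 + E)) = (2*f)/(E + (-13 - 5 + 3*E)/(1 + E)) = (2*f)/(E + (-18 + 3*E)/(1 + E)) = 2*f/(E + (-18 + 3*E)/(1 + E)))
F(4, 0)*x(23, 29) = 4*(2*23*(1 + 29)/(-18 + 29² + 4*29)) = 4*(2*23*30/(-18 + 841 + 116)) = 4*(2*23*30/939) = 4*(2*23*(1/939)*30) = 4*(460/313) = 1840/313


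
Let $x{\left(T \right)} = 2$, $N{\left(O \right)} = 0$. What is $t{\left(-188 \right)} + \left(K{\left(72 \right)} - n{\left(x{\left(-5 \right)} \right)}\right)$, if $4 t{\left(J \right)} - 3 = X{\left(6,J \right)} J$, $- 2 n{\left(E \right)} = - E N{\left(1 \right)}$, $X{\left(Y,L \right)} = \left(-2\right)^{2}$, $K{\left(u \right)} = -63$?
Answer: $- \frac{1001}{4} \approx -250.25$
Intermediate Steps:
$X{\left(Y,L \right)} = 4$
$n{\left(E \right)} = 0$ ($n{\left(E \right)} = - \frac{\left(-1\right) E 0}{2} = - \frac{\left(-1\right) 0}{2} = \left(- \frac{1}{2}\right) 0 = 0$)
$t{\left(J \right)} = \frac{3}{4} + J$ ($t{\left(J \right)} = \frac{3}{4} + \frac{4 J}{4} = \frac{3}{4} + J$)
$t{\left(-188 \right)} + \left(K{\left(72 \right)} - n{\left(x{\left(-5 \right)} \right)}\right) = \left(\frac{3}{4} - 188\right) - 63 = - \frac{749}{4} + \left(-63 + 0\right) = - \frac{749}{4} - 63 = - \frac{1001}{4}$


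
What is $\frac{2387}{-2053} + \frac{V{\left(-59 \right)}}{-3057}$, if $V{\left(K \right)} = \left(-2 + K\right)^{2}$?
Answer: $- \frac{14936272}{6276021} \approx -2.3799$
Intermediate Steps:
$\frac{2387}{-2053} + \frac{V{\left(-59 \right)}}{-3057} = \frac{2387}{-2053} + \frac{\left(-2 - 59\right)^{2}}{-3057} = 2387 \left(- \frac{1}{2053}\right) + \left(-61\right)^{2} \left(- \frac{1}{3057}\right) = - \frac{2387}{2053} + 3721 \left(- \frac{1}{3057}\right) = - \frac{2387}{2053} - \frac{3721}{3057} = - \frac{14936272}{6276021}$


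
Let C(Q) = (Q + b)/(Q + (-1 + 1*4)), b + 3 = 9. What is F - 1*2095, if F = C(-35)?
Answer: -67011/32 ≈ -2094.1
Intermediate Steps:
b = 6 (b = -3 + 9 = 6)
C(Q) = (6 + Q)/(3 + Q) (C(Q) = (Q + 6)/(Q + (-1 + 1*4)) = (6 + Q)/(Q + (-1 + 4)) = (6 + Q)/(Q + 3) = (6 + Q)/(3 + Q))
F = 29/32 (F = (6 - 35)/(3 - 35) = -29/(-32) = -1/32*(-29) = 29/32 ≈ 0.90625)
F - 1*2095 = 29/32 - 1*2095 = 29/32 - 2095 = -67011/32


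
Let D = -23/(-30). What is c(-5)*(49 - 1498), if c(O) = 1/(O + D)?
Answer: 43470/127 ≈ 342.28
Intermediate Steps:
D = 23/30 (D = -23*(-1/30) = 23/30 ≈ 0.76667)
c(O) = 1/(23/30 + O) (c(O) = 1/(O + 23/30) = 1/(23/30 + O))
c(-5)*(49 - 1498) = (30/(23 + 30*(-5)))*(49 - 1498) = (30/(23 - 150))*(-1449) = (30/(-127))*(-1449) = (30*(-1/127))*(-1449) = -30/127*(-1449) = 43470/127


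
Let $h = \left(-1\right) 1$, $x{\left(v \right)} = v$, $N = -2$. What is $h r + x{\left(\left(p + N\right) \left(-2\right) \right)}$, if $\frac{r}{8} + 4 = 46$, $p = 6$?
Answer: $-344$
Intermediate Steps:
$r = 336$ ($r = -32 + 8 \cdot 46 = -32 + 368 = 336$)
$h = -1$
$h r + x{\left(\left(p + N\right) \left(-2\right) \right)} = \left(-1\right) 336 + \left(6 - 2\right) \left(-2\right) = -336 + 4 \left(-2\right) = -336 - 8 = -344$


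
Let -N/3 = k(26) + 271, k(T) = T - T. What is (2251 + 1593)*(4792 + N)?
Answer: 15295276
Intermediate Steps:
k(T) = 0
N = -813 (N = -3*(0 + 271) = -3*271 = -813)
(2251 + 1593)*(4792 + N) = (2251 + 1593)*(4792 - 813) = 3844*3979 = 15295276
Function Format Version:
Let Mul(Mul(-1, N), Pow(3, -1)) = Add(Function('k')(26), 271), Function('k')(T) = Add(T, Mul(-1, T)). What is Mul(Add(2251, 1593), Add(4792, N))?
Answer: 15295276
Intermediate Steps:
Function('k')(T) = 0
N = -813 (N = Mul(-3, Add(0, 271)) = Mul(-3, 271) = -813)
Mul(Add(2251, 1593), Add(4792, N)) = Mul(Add(2251, 1593), Add(4792, -813)) = Mul(3844, 3979) = 15295276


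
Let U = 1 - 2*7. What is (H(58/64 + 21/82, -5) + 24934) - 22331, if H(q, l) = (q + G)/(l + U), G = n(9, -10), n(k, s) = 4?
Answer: 61465675/23616 ≈ 2602.7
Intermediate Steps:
U = -13 (U = 1 - 14 = -13)
G = 4
H(q, l) = (4 + q)/(-13 + l) (H(q, l) = (q + 4)/(l - 13) = (4 + q)/(-13 + l))
(H(58/64 + 21/82, -5) + 24934) - 22331 = ((4 + (58/64 + 21/82))/(-13 - 5) + 24934) - 22331 = ((4 + (58*(1/64) + 21*(1/82)))/(-18) + 24934) - 22331 = (-(4 + (29/32 + 21/82))/18 + 24934) - 22331 = (-(4 + 1525/1312)/18 + 24934) - 22331 = (-1/18*6773/1312 + 24934) - 22331 = (-6773/23616 + 24934) - 22331 = 588834571/23616 - 22331 = 61465675/23616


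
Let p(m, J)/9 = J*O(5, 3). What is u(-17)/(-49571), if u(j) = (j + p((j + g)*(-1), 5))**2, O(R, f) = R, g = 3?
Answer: -43264/49571 ≈ -0.87277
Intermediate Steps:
p(m, J) = 45*J (p(m, J) = 9*(J*5) = 9*(5*J) = 45*J)
u(j) = (225 + j)**2 (u(j) = (j + 45*5)**2 = (j + 225)**2 = (225 + j)**2)
u(-17)/(-49571) = (225 - 17)**2/(-49571) = 208**2*(-1/49571) = 43264*(-1/49571) = -43264/49571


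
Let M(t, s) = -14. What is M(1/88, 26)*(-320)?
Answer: 4480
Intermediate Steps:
M(1/88, 26)*(-320) = -14*(-320) = 4480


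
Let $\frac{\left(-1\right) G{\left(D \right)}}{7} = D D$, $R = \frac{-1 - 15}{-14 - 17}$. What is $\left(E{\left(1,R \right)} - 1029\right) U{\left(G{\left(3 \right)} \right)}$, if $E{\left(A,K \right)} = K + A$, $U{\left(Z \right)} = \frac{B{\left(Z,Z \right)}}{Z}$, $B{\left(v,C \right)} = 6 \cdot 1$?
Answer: $\frac{63704}{651} \approx 97.856$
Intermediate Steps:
$B{\left(v,C \right)} = 6$
$R = \frac{16}{31}$ ($R = - \frac{16}{-31} = \left(-16\right) \left(- \frac{1}{31}\right) = \frac{16}{31} \approx 0.51613$)
$G{\left(D \right)} = - 7 D^{2}$ ($G{\left(D \right)} = - 7 D D = - 7 D^{2}$)
$U{\left(Z \right)} = \frac{6}{Z}$
$E{\left(A,K \right)} = A + K$
$\left(E{\left(1,R \right)} - 1029\right) U{\left(G{\left(3 \right)} \right)} = \left(\left(1 + \frac{16}{31}\right) - 1029\right) \frac{6}{\left(-7\right) 3^{2}} = \left(\frac{47}{31} - 1029\right) \frac{6}{\left(-7\right) 9} = - \frac{31852 \frac{6}{-63}}{31} = - \frac{31852 \cdot 6 \left(- \frac{1}{63}\right)}{31} = \left(- \frac{31852}{31}\right) \left(- \frac{2}{21}\right) = \frac{63704}{651}$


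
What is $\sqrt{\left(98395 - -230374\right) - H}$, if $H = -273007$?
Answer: $12 \sqrt{4179} \approx 775.74$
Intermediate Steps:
$\sqrt{\left(98395 - -230374\right) - H} = \sqrt{\left(98395 - -230374\right) - -273007} = \sqrt{\left(98395 + 230374\right) + 273007} = \sqrt{328769 + 273007} = \sqrt{601776} = 12 \sqrt{4179}$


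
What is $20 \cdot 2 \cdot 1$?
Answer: $40$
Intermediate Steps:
$20 \cdot 2 \cdot 1 = 40 \cdot 1 = 40$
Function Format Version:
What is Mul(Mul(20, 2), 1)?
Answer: 40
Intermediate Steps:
Mul(Mul(20, 2), 1) = Mul(40, 1) = 40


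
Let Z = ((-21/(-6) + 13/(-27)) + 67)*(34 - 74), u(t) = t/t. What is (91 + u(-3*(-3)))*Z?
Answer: -6957040/27 ≈ -2.5767e+5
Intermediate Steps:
u(t) = 1
Z = -75620/27 (Z = ((-21*(-1/6) + 13*(-1/27)) + 67)*(-40) = ((7/2 - 13/27) + 67)*(-40) = (163/54 + 67)*(-40) = (3781/54)*(-40) = -75620/27 ≈ -2800.7)
(91 + u(-3*(-3)))*Z = (91 + 1)*(-75620/27) = 92*(-75620/27) = -6957040/27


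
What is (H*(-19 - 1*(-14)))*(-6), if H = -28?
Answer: -840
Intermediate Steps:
(H*(-19 - 1*(-14)))*(-6) = -28*(-19 - 1*(-14))*(-6) = -28*(-19 + 14)*(-6) = -28*(-5)*(-6) = 140*(-6) = -840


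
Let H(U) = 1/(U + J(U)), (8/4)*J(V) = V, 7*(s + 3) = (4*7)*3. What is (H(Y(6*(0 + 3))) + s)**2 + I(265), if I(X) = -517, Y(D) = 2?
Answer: -3869/9 ≈ -429.89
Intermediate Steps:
s = 9 (s = -3 + ((4*7)*3)/7 = -3 + (28*3)/7 = -3 + (1/7)*84 = -3 + 12 = 9)
J(V) = V/2
H(U) = 2/(3*U) (H(U) = 1/(U + U/2) = 1/(3*U/2) = 2/(3*U))
(H(Y(6*(0 + 3))) + s)**2 + I(265) = ((2/3)/2 + 9)**2 - 517 = ((2/3)*(1/2) + 9)**2 - 517 = (1/3 + 9)**2 - 517 = (28/3)**2 - 517 = 784/9 - 517 = -3869/9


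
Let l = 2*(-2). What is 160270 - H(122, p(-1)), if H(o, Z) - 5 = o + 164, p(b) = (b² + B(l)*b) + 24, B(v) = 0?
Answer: 159979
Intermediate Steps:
l = -4
p(b) = 24 + b² (p(b) = (b² + 0*b) + 24 = (b² + 0) + 24 = b² + 24 = 24 + b²)
H(o, Z) = 169 + o (H(o, Z) = 5 + (o + 164) = 5 + (164 + o) = 169 + o)
160270 - H(122, p(-1)) = 160270 - (169 + 122) = 160270 - 1*291 = 160270 - 291 = 159979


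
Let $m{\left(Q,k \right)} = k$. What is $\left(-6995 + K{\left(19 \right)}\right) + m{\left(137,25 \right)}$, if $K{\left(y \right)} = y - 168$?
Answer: $-7119$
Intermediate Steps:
$K{\left(y \right)} = -168 + y$
$\left(-6995 + K{\left(19 \right)}\right) + m{\left(137,25 \right)} = \left(-6995 + \left(-168 + 19\right)\right) + 25 = \left(-6995 - 149\right) + 25 = -7144 + 25 = -7119$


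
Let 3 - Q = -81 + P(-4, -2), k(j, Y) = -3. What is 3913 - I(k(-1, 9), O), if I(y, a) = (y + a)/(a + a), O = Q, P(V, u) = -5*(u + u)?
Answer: 500803/128 ≈ 3912.5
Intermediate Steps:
P(V, u) = -10*u
Q = 64 (Q = 3 - (-81 - 10*(-2)) = 3 - (-81 + 20) = 3 - 1*(-61) = 3 + 61 = 64)
O = 64
I(y, a) = (a + y)/(2*a) (I(y, a) = (a + y)/((2*a)) = (a + y)*(1/(2*a)) = (a + y)/(2*a))
3913 - I(k(-1, 9), O) = 3913 - (64 - 3)/(2*64) = 3913 - 61/(2*64) = 3913 - 1*61/128 = 3913 - 61/128 = 500803/128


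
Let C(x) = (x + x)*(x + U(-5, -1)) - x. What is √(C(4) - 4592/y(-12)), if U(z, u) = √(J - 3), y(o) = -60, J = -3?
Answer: 2*√(5880 + 450*I*√6)/15 ≈ 10.269 + 0.95417*I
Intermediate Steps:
U(z, u) = I*√6 (U(z, u) = √(-3 - 3) = √(-6) = I*√6)
C(x) = -x + 2*x*(x + I*√6) (C(x) = (x + x)*(x + I*√6) - x = (2*x)*(x + I*√6) - x = 2*x*(x + I*√6) - x = -x + 2*x*(x + I*√6))
√(C(4) - 4592/y(-12)) = √(4*(-1 + 2*4 + 2*I*√6) - 4592/(-60)) = √(4*(-1 + 8 + 2*I*√6) - 4592*(-1/60)) = √(4*(7 + 2*I*√6) + 1148/15) = √((28 + 8*I*√6) + 1148/15) = √(1568/15 + 8*I*√6)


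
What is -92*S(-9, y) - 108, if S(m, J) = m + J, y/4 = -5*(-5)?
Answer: -8480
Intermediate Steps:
y = 100 (y = 4*(-5*(-5)) = 4*25 = 100)
S(m, J) = J + m
-92*S(-9, y) - 108 = -92*(100 - 9) - 108 = -92*91 - 108 = -8372 - 108 = -8480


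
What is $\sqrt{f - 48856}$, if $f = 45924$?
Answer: $2 i \sqrt{733} \approx 54.148 i$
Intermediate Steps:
$\sqrt{f - 48856} = \sqrt{45924 - 48856} = \sqrt{-2932} = 2 i \sqrt{733}$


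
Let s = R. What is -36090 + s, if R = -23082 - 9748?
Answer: -68920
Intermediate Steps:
R = -32830
s = -32830
-36090 + s = -36090 - 32830 = -68920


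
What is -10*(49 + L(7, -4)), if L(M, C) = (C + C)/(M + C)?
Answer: -1390/3 ≈ -463.33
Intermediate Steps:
L(M, C) = 2*C/(C + M) (L(M, C) = (2*C)/(C + M) = 2*C/(C + M))
-10*(49 + L(7, -4)) = -10*(49 + 2*(-4)/(-4 + 7)) = -10*(49 + 2*(-4)/3) = -10*(49 + 2*(-4)*(⅓)) = -10*(49 - 8/3) = -10*139/3 = -1390/3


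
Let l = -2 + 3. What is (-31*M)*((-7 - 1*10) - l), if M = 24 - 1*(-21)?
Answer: 25110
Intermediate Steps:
l = 1
M = 45 (M = 24 + 21 = 45)
(-31*M)*((-7 - 1*10) - l) = (-31*45)*((-7 - 1*10) - 1*1) = -1395*((-7 - 10) - 1) = -1395*(-17 - 1) = -1395*(-18) = 25110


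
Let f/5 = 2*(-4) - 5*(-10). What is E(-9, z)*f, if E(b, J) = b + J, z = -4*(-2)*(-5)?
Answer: -10290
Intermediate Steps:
z = -40 (z = 8*(-5) = -40)
f = 210 (f = 5*(2*(-4) - 5*(-10)) = 5*(-8 + 50) = 5*42 = 210)
E(b, J) = J + b
E(-9, z)*f = (-40 - 9)*210 = -49*210 = -10290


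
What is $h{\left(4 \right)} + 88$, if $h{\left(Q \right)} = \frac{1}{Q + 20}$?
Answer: $\frac{2113}{24} \approx 88.042$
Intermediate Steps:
$h{\left(Q \right)} = \frac{1}{20 + Q}$
$h{\left(4 \right)} + 88 = \frac{1}{20 + 4} + 88 = \frac{1}{24} + 88 = \frac{2113}{24}$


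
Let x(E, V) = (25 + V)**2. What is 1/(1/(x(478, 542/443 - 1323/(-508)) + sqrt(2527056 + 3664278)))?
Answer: 42087980625625/50644801936 + 3*sqrt(687926) ≈ 3319.3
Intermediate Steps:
1/(1/(x(478, 542/443 - 1323/(-508)) + sqrt(2527056 + 3664278))) = 1/(1/((25 + (542/443 - 1323/(-508)))**2 + sqrt(2527056 + 3664278))) = 1/(1/((25 + (542*(1/443) - 1323*(-1/508)))**2 + sqrt(6191334))) = 1/(1/((25 + (542/443 + 1323/508))**2 + 3*sqrt(687926))) = 1/(1/((25 + 861425/225044)**2 + 3*sqrt(687926))) = 1/(1/((6487525/225044)**2 + 3*sqrt(687926))) = 1/(1/(42087980625625/50644801936 + 3*sqrt(687926))) = 42087980625625/50644801936 + 3*sqrt(687926)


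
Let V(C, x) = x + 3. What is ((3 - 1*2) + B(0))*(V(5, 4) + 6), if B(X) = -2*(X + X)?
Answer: 13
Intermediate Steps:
V(C, x) = 3 + x
B(X) = -4*X
((3 - 1*2) + B(0))*(V(5, 4) + 6) = ((3 - 1*2) - 4*0)*((3 + 4) + 6) = ((3 - 2) + 0)*(7 + 6) = (1 + 0)*13 = 1*13 = 13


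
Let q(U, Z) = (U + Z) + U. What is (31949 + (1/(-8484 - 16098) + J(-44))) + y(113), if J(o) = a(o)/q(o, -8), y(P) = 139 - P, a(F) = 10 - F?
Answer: 6287964973/196656 ≈ 31974.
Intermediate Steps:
q(U, Z) = Z + 2*U
J(o) = (10 - o)/(-8 + 2*o)
(31949 + (1/(-8484 - 16098) + J(-44))) + y(113) = (31949 + (1/(-8484 - 16098) + (10 - 1*(-44))/(2*(-4 - 44)))) + (139 - 1*113) = (31949 + (1/(-24582) + (½)*(10 + 44)/(-48))) + (139 - 113) = (31949 + (-1/24582 + (½)*(-1/48)*54)) + 26 = (31949 + (-1/24582 - 9/16)) + 26 = (31949 - 110627/196656) + 26 = 6282851917/196656 + 26 = 6287964973/196656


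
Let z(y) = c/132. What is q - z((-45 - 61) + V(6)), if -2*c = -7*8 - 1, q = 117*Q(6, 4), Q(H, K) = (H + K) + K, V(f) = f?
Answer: 144125/88 ≈ 1637.8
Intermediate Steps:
Q(H, K) = H + 2*K
q = 1638 (q = 117*(6 + 2*4) = 117*(6 + 8) = 117*14 = 1638)
c = 57/2 (c = -(-7*8 - 1)/2 = -(-56 - 1)/2 = -½*(-57) = 57/2 ≈ 28.500)
z(y) = 19/88 (z(y) = (57/2)/132 = (57/2)*(1/132) = 19/88)
q - z((-45 - 61) + V(6)) = 1638 - 1*19/88 = 1638 - 19/88 = 144125/88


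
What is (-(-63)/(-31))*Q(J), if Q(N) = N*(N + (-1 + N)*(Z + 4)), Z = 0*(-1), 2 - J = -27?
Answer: -257607/31 ≈ -8309.9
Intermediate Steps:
J = 29 (J = 2 - 1*(-27) = 2 + 27 = 29)
Z = 0
Q(N) = N*(-4 + 5*N) (Q(N) = N*(N + (-1 + N)*(0 + 4)) = N*(N + (-1 + N)*4) = N*(N + (-4 + 4*N)) = N*(-4 + 5*N))
(-(-63)/(-31))*Q(J) = (-(-63)/(-31))*(29*(-4 + 5*29)) = (-(-63)*(-1)/31)*(29*(-4 + 145)) = (-1*63/31)*(29*141) = -63/31*4089 = -257607/31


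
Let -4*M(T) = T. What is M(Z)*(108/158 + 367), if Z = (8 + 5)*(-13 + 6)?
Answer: 2643277/316 ≈ 8364.8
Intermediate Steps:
Z = -91 (Z = 13*(-7) = -91)
M(T) = -T/4
M(Z)*(108/158 + 367) = (-¼*(-91))*(108/158 + 367) = 91*(108*(1/158) + 367)/4 = 91*(54/79 + 367)/4 = (91/4)*(29047/79) = 2643277/316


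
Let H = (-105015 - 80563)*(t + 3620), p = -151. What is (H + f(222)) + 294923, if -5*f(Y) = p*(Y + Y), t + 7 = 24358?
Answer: -25952469531/5 ≈ -5.1905e+9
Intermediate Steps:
t = 24351 (t = -7 + 24358 = 24351)
f(Y) = 302*Y/5 (f(Y) = -(-151)*(Y + Y)/5 = -(-151)*2*Y/5 = -(-302)*Y/5 = 302*Y/5)
H = -5190802238 (H = (-105015 - 80563)*(24351 + 3620) = -185578*27971 = -5190802238)
(H + f(222)) + 294923 = (-5190802238 + (302/5)*222) + 294923 = (-5190802238 + 67044/5) + 294923 = -25953944146/5 + 294923 = -25952469531/5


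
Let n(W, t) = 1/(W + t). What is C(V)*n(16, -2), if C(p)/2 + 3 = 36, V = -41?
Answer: 33/7 ≈ 4.7143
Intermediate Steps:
C(p) = 66 (C(p) = -6 + 2*36 = -6 + 72 = 66)
C(V)*n(16, -2) = 66/(16 - 2) = 66/14 = 66*(1/14) = 33/7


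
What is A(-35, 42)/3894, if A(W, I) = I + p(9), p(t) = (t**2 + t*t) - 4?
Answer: 100/1947 ≈ 0.051361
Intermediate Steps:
p(t) = -4 + 2*t**2 (p(t) = (t**2 + t**2) - 4 = 2*t**2 - 4 = -4 + 2*t**2)
A(W, I) = 158 + I (A(W, I) = I + (-4 + 2*9**2) = I + (-4 + 2*81) = I + (-4 + 162) = I + 158 = 158 + I)
A(-35, 42)/3894 = (158 + 42)/3894 = 200*(1/3894) = 100/1947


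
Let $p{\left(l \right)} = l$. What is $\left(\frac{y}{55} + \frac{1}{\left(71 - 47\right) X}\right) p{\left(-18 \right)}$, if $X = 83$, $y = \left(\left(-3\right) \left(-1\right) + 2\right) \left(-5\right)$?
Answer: $\frac{29847}{3652} \approx 8.1728$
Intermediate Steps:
$y = -25$ ($y = \left(3 + 2\right) \left(-5\right) = 5 \left(-5\right) = -25$)
$\left(\frac{y}{55} + \frac{1}{\left(71 - 47\right) X}\right) p{\left(-18 \right)} = \left(- \frac{25}{55} + \frac{1}{\left(71 - 47\right) 83}\right) \left(-18\right) = \left(\left(-25\right) \frac{1}{55} + \frac{1}{24} \cdot \frac{1}{83}\right) \left(-18\right) = \left(- \frac{5}{11} + \frac{1}{24} \cdot \frac{1}{83}\right) \left(-18\right) = \left(- \frac{5}{11} + \frac{1}{1992}\right) \left(-18\right) = \left(- \frac{9949}{21912}\right) \left(-18\right) = \frac{29847}{3652}$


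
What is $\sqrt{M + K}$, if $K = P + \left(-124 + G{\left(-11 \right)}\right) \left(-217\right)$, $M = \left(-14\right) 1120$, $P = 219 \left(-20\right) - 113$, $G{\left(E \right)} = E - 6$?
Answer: $2 \sqrt{2606} \approx 102.1$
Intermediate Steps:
$G{\left(E \right)} = -6 + E$ ($G{\left(E \right)} = E - 6 = -6 + E$)
$P = -4493$ ($P = -4380 - 113 = -4493$)
$M = -15680$
$K = 26104$ ($K = -4493 + \left(-124 - 17\right) \left(-217\right) = -4493 - -30597 = -4493 + 30597 = 26104$)
$\sqrt{M + K} = \sqrt{-15680 + 26104} = \sqrt{10424} = 2 \sqrt{2606}$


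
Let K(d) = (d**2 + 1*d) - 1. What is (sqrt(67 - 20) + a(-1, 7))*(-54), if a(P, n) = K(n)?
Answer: -2970 - 54*sqrt(47) ≈ -3340.2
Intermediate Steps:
K(d) = -1 + d + d**2 (K(d) = (d**2 + d) - 1 = (d + d**2) - 1 = -1 + d + d**2)
a(P, n) = -1 + n + n**2
(sqrt(67 - 20) + a(-1, 7))*(-54) = (sqrt(67 - 20) + (-1 + 7 + 7**2))*(-54) = (sqrt(47) + (-1 + 7 + 49))*(-54) = (sqrt(47) + 55)*(-54) = (55 + sqrt(47))*(-54) = -2970 - 54*sqrt(47)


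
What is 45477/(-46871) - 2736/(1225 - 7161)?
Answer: -8857026/17389141 ≈ -0.50934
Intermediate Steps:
45477/(-46871) - 2736/(1225 - 7161) = 45477*(-1/46871) - 2736/(-5936) = -45477/46871 - 2736*(-1/5936) = -45477/46871 + 171/371 = -8857026/17389141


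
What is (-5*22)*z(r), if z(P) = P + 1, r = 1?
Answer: -220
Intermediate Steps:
z(P) = 1 + P
(-5*22)*z(r) = (-5*22)*(1 + 1) = -110*2 = -220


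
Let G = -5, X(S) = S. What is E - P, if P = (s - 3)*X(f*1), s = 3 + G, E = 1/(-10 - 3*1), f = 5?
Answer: 324/13 ≈ 24.923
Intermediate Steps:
E = -1/13 (E = 1/(-10 - 3) = 1/(-13) = -1/13 ≈ -0.076923)
s = -2 (s = 3 - 5 = -2)
P = -25 (P = (-2 - 3)*(5*1) = -5*5 = -25)
E - P = -1/13 - 1*(-25) = -1/13 + 25 = 324/13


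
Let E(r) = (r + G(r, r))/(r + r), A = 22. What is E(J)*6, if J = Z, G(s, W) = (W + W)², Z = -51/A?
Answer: -273/11 ≈ -24.818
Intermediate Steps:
Z = -51/22 ≈ -2.3182
G(s, W) = 4*W² (G(s, W) = (2*W)² = 4*W²)
J = -51/22 ≈ -2.3182
E(r) = (r + 4*r²)/(2*r) (E(r) = (r + 4*r²)/(r + r) = (r + 4*r²)/((2*r)) = (r + 4*r²)*(1/(2*r)) = (r + 4*r²)/(2*r))
E(J)*6 = (½ + 2*(-51/22))*6 = (½ - 51/11)*6 = -91/22*6 = -273/11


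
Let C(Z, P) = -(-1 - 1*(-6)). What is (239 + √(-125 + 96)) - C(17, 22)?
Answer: 244 + I*√29 ≈ 244.0 + 5.3852*I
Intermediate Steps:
C(Z, P) = -5 (C(Z, P) = -(-1 + 6) = -1*5 = -5)
(239 + √(-125 + 96)) - C(17, 22) = (239 + √(-125 + 96)) - 1*(-5) = (239 + √(-29)) + 5 = (239 + I*√29) + 5 = 244 + I*√29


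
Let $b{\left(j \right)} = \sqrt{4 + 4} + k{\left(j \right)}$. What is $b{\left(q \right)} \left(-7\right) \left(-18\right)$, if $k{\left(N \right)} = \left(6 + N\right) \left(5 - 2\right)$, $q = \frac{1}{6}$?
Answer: $2331 + 252 \sqrt{2} \approx 2687.4$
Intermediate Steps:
$q = \frac{1}{6} \approx 0.16667$
$k{\left(N \right)} = 18 + 3 N$ ($k{\left(N \right)} = \left(6 + N\right) 3 = 18 + 3 N$)
$b{\left(j \right)} = 18 + 2 \sqrt{2} + 3 j$ ($b{\left(j \right)} = \sqrt{4 + 4} + \left(18 + 3 j\right) = \sqrt{8} + \left(18 + 3 j\right) = 2 \sqrt{2} + \left(18 + 3 j\right) = 18 + 2 \sqrt{2} + 3 j$)
$b{\left(q \right)} \left(-7\right) \left(-18\right) = \left(18 + 2 \sqrt{2} + 3 \cdot \frac{1}{6}\right) \left(-7\right) \left(-18\right) = \left(18 + 2 \sqrt{2} + \frac{1}{2}\right) \left(-7\right) \left(-18\right) = \left(\frac{37}{2} + 2 \sqrt{2}\right) \left(-7\right) \left(-18\right) = \left(- \frac{259}{2} - 14 \sqrt{2}\right) \left(-18\right) = 2331 + 252 \sqrt{2}$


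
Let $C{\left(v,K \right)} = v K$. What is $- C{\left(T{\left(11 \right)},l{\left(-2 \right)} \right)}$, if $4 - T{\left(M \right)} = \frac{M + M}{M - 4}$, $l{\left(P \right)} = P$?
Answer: $\frac{12}{7} \approx 1.7143$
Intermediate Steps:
$T{\left(M \right)} = 4 - \frac{2 M}{-4 + M}$ ($T{\left(M \right)} = 4 - \frac{M + M}{M - 4} = 4 - \frac{2 M}{-4 + M}$)
$C{\left(v,K \right)} = K v$
$- C{\left(T{\left(11 \right)},l{\left(-2 \right)} \right)} = - \left(-2\right) \frac{2 \left(-8 + 11\right)}{-4 + 11} = - \left(-2\right) 2 \cdot \frac{1}{7} \cdot 3 = - \frac{\left(-2\right) 6}{7} = \left(-1\right) \left(- \frac{12}{7}\right) = \frac{12}{7}$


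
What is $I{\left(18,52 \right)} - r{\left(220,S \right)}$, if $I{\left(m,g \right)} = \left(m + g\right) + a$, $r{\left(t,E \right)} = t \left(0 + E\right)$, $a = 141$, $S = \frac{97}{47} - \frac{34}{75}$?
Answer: $- \frac{101033}{705} \approx -143.31$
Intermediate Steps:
$S = \frac{5677}{3525}$ ($S = 97 \cdot \frac{1}{47} - \frac{34}{75} = \frac{97}{47} - \frac{34}{75} = \frac{5677}{3525} \approx 1.6105$)
$r{\left(t,E \right)} = E t$ ($r{\left(t,E \right)} = t E = E t$)
$I{\left(m,g \right)} = 141 + g + m$ ($I{\left(m,g \right)} = \left(m + g\right) + 141 = \left(g + m\right) + 141 = 141 + g + m$)
$I{\left(18,52 \right)} - r{\left(220,S \right)} = \left(141 + 52 + 18\right) - \frac{5677}{3525} \cdot 220 = 211 - \frac{249788}{705} = - \frac{101033}{705}$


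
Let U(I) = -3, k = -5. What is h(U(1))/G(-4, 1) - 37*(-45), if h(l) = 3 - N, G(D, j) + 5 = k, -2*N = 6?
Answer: 8322/5 ≈ 1664.4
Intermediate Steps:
N = -3 (N = -1/2*6 = -3)
G(D, j) = -10 (G(D, j) = -5 - 5 = -10)
h(l) = 6 (h(l) = 3 - 1*(-3) = 3 + 3 = 6)
h(U(1))/G(-4, 1) - 37*(-45) = 6/(-10) - 37*(-45) = 6*(-1/10) + 1665 = -3/5 + 1665 = 8322/5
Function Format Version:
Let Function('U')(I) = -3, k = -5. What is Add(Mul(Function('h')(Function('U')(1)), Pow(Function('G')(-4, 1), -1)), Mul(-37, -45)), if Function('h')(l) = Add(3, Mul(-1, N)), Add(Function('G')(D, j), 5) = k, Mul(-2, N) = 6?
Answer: Rational(8322, 5) ≈ 1664.4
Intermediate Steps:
N = -3 (N = Mul(Rational(-1, 2), 6) = -3)
Function('G')(D, j) = -10 (Function('G')(D, j) = Add(-5, -5) = -10)
Function('h')(l) = 6 (Function('h')(l) = Add(3, Mul(-1, -3)) = Add(3, 3) = 6)
Add(Mul(Function('h')(Function('U')(1)), Pow(Function('G')(-4, 1), -1)), Mul(-37, -45)) = Add(Mul(6, Pow(-10, -1)), Mul(-37, -45)) = Add(Mul(6, Rational(-1, 10)), 1665) = Add(Rational(-3, 5), 1665) = Rational(8322, 5)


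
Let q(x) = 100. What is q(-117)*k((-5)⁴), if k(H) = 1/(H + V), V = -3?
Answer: 50/311 ≈ 0.16077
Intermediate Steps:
k(H) = 1/(-3 + H) (k(H) = 1/(H - 3) = 1/(-3 + H))
q(-117)*k((-5)⁴) = 100/(-3 + (-5)⁴) = 100/(-3 + 625) = 100/622 = 100*(1/622) = 50/311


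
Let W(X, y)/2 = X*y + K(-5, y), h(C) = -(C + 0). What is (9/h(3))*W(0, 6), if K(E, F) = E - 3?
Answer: 48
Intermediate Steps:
K(E, F) = -3 + E
h(C) = -C
W(X, y) = -16 + 2*X*y (W(X, y) = 2*(X*y + (-3 - 5)) = 2*(X*y - 8) = 2*(-8 + X*y) = -16 + 2*X*y)
(9/h(3))*W(0, 6) = (9/((-1*3)))*(-16 + 2*0*6) = (9/(-3))*(-16 + 0) = (9*(-⅓))*(-16) = -3*(-16) = 48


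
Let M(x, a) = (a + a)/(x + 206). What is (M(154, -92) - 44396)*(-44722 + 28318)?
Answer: 10924205524/15 ≈ 7.2828e+8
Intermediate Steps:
M(x, a) = 2*a/(206 + x) (M(x, a) = (2*a)/(206 + x) = 2*a/(206 + x))
(M(154, -92) - 44396)*(-44722 + 28318) = (2*(-92)/(206 + 154) - 44396)*(-44722 + 28318) = (2*(-92)/360 - 44396)*(-16404) = (2*(-92)*(1/360) - 44396)*(-16404) = (-23/45 - 44396)*(-16404) = -1997843/45*(-16404) = 10924205524/15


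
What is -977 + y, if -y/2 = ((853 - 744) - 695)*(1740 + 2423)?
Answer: 4878059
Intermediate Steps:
y = 4879036 (y = -2*((853 - 744) - 695)*(1740 + 2423) = -2*(109 - 695)*4163 = -(-1172)*4163 = -2*(-2439518) = 4879036)
-977 + y = -977 + 4879036 = 4878059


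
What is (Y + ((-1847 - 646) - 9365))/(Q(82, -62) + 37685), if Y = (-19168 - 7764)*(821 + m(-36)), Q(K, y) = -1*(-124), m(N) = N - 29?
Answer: -20372450/37809 ≈ -538.83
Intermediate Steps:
m(N) = -29 + N
Q(K, y) = 124
Y = -20360592 (Y = (-19168 - 7764)*(821 + (-29 - 36)) = -26932*(821 - 65) = -26932*756 = -20360592)
(Y + ((-1847 - 646) - 9365))/(Q(82, -62) + 37685) = (-20360592 + ((-1847 - 646) - 9365))/(124 + 37685) = (-20360592 + (-2493 - 9365))/37809 = (-20360592 - 11858)*(1/37809) = -20372450*1/37809 = -20372450/37809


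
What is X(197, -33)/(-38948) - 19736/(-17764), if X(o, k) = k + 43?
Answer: 96062511/86484034 ≈ 1.1108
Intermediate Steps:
X(o, k) = 43 + k
X(197, -33)/(-38948) - 19736/(-17764) = (43 - 33)/(-38948) - 19736/(-17764) = 10*(-1/38948) - 19736*(-1/17764) = -5/19474 + 4934/4441 = 96062511/86484034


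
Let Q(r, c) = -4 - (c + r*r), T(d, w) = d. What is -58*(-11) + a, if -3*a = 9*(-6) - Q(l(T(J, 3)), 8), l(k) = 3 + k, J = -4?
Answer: 1955/3 ≈ 651.67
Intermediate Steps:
Q(r, c) = -4 - c - r**2 (Q(r, c) = -4 - (c + r**2) = -4 + (-c - r**2) = -4 - c - r**2)
a = 41/3 (a = -(9*(-6) - (-4 - 1*8 - (3 - 4)**2))/3 = -(-54 - (-4 - 8 - 1*(-1)**2))/3 = -(-54 - (-4 - 8 - 1*1))/3 = -(-54 - (-4 - 8 - 1))/3 = -(-54 - 1*(-13))/3 = -(-54 + 13)/3 = -1/3*(-41) = 41/3 ≈ 13.667)
-58*(-11) + a = -58*(-11) + 41/3 = 638 + 41/3 = 1955/3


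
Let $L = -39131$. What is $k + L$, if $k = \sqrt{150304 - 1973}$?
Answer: $-39131 + \sqrt{148331} \approx -38746.0$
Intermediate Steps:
$k = \sqrt{148331} \approx 385.14$
$k + L = \sqrt{148331} - 39131 = -39131 + \sqrt{148331}$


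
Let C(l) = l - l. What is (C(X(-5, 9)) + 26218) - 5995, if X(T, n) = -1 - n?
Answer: 20223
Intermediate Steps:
C(l) = 0
(C(X(-5, 9)) + 26218) - 5995 = (0 + 26218) - 5995 = 26218 - 5995 = 20223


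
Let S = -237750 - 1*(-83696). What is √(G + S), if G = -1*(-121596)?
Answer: I*√32458 ≈ 180.16*I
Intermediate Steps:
G = 121596
S = -154054 (S = -237750 + 83696 = -154054)
√(G + S) = √(121596 - 154054) = √(-32458) = I*√32458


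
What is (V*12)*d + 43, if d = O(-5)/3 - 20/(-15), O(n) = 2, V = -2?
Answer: -5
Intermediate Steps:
d = 2 (d = 2/3 - 20/(-15) = 2*(⅓) - 20*(-1/15) = ⅔ + 4/3 = 2)
(V*12)*d + 43 = -2*12*2 + 43 = -24*2 + 43 = -48 + 43 = -5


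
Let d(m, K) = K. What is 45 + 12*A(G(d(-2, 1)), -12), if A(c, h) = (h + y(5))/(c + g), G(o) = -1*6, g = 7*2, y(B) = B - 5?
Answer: 27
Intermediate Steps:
y(B) = -5 + B
g = 14
G(o) = -6
A(c, h) = h/(14 + c) (A(c, h) = (h + (-5 + 5))/(c + 14) = (h + 0)/(14 + c) = h/(14 + c))
45 + 12*A(G(d(-2, 1)), -12) = 45 + 12*(-12/(14 - 6)) = 45 + 12*(-12/8) = 45 + 12*(-12*⅛) = 45 + 12*(-3/2) = 45 - 18 = 27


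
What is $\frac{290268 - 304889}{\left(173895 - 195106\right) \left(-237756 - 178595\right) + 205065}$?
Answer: $- \frac{14621}{8831426126} \approx -1.6556 \cdot 10^{-6}$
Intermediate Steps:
$\frac{290268 - 304889}{\left(173895 - 195106\right) \left(-237756 - 178595\right) + 205065} = - \frac{14621}{\left(-21211\right) \left(-416351\right) + 205065} = - \frac{14621}{8831221061 + 205065} = - \frac{14621}{8831426126}$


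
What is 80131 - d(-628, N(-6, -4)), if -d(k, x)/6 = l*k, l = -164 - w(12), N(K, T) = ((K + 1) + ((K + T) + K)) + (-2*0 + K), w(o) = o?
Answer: 743299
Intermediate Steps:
N(K, T) = 1 + T + 4*K (N(K, T) = ((1 + K) + (T + 2*K)) + (0 + K) = (1 + T + 3*K) + K = 1 + T + 4*K)
l = -176 (l = -164 - 1*12 = -164 - 12 = -176)
d(k, x) = 1056*k (d(k, x) = -(-1056)*k = 1056*k)
80131 - d(-628, N(-6, -4)) = 80131 - 1056*(-628) = 80131 - 1*(-663168) = 80131 + 663168 = 743299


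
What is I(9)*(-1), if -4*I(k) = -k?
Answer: -9/4 ≈ -2.2500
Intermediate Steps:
I(k) = k/4 (I(k) = -(-1)*k/4 = k/4)
I(9)*(-1) = ((1/4)*9)*(-1) = (9/4)*(-1) = -9/4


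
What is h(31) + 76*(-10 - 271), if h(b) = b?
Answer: -21325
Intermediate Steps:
h(31) + 76*(-10 - 271) = 31 + 76*(-10 - 271) = 31 + 76*(-281) = 31 - 21356 = -21325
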